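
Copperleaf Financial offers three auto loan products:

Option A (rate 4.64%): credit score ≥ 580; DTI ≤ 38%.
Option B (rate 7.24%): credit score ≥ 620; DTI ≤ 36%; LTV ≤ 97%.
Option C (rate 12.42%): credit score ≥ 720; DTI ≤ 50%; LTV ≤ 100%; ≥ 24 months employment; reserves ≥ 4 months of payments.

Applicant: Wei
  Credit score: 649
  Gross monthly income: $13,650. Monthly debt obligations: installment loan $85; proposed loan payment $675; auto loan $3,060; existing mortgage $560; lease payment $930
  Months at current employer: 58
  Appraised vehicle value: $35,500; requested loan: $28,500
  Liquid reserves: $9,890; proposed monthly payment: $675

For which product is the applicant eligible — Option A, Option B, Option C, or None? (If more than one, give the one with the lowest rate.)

Total debts = (85 + 675 + 3,060 + 560 + 930) = 5,310; DTI = 5,310/13,650 = 38.9%.
LTV = 28,500/35,500 = 80.3%.
Reserves = 9,890/675 = 14.7 months.
Option A: score 649 ≥ 580; DTI 38.9% > 38% → does not qualify.
Option B: score 649 ≥ 620; DTI 38.9% > 36%; LTV 80.3% ≤ 97% → does not qualify.
Option C: score 649 < 720; DTI 38.9% ≤ 50%; LTV 80.3% ≤ 100%; employment 58 ≥ 24 mo; reserves 14.7 ≥ 4 mo → does not qualify.

None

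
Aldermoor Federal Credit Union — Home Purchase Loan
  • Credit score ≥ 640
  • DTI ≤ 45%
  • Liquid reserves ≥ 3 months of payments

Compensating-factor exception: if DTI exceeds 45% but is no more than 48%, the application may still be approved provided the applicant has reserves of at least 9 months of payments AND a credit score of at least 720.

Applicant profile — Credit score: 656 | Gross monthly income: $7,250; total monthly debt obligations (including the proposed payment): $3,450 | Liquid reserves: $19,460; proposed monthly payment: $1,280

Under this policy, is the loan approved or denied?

Credit score 656 ≥ 640 (meets base)
DTI = 3,450/7,250 = 47.6% > 45% — standard DTI limit exceeded.
Reserves: 19,460 ÷ 1,280 = 15.2 months (meets 3-month minimum)
47.6% falls in the override range (45%–48%), so the compensating-factor test applies.
Override check — reserves: 15.2 mo (ok); score: 656 (below 720).
Override conditions not both satisfied; exception does not apply.

Denied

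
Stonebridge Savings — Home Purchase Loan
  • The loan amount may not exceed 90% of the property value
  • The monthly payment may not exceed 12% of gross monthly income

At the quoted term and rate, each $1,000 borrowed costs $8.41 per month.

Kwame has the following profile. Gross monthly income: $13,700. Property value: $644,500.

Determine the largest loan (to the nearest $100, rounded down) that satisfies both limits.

Payment cap: 12% × $13,700 = $1,644/month.
At $8.41 per $1,000, that supports 1,644/8.41 × 1,000 ≈ $195,481 → $195,400.
LTV cap: 90% × $644,500 = $580,050 → $580,000.
Binding constraint: payment-to-income.

$195,400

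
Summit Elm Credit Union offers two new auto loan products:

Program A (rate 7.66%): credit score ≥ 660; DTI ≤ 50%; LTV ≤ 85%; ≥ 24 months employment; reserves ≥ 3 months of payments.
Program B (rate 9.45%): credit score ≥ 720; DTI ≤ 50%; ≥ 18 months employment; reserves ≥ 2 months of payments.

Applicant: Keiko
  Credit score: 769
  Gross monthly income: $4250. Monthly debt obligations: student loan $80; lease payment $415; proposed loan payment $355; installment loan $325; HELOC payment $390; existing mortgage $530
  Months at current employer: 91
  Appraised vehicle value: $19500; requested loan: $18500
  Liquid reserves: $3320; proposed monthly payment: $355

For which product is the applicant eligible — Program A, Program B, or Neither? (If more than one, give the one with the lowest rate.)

Program B

Total debts = (80 + 415 + 355 + 325 + 390 + 530) = 2,095; DTI = 2,095/4,250 = 49.3%.
LTV = 18,500/19,500 = 94.9%.
Reserves = 3,320/355 = 9.4 months.
Program A: score 769 ≥ 660; DTI 49.3% ≤ 50%; LTV 94.9% > 85%; employment 91 ≥ 24 mo; reserves 9.4 ≥ 3 mo → does not qualify.
Program B: score 769 ≥ 720; DTI 49.3% ≤ 50%; employment 91 ≥ 18 mo; reserves 9.4 ≥ 2 mo → qualifies.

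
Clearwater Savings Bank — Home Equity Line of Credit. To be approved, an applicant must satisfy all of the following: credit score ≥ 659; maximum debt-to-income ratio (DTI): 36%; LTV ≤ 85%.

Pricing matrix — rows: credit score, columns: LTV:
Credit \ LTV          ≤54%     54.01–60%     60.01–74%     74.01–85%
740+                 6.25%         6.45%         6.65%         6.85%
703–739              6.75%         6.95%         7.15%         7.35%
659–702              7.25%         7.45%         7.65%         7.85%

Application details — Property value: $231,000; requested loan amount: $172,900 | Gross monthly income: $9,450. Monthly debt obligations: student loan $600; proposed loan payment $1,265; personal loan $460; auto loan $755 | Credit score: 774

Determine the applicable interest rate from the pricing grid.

6.85%

Credit score 774 ≥ 659; Total monthly debts = (600 + 1,265 + 460 + 755) = 3,080. DTI = 3,080/9,450 = 32.6% ≤ 36%
LTV: 172,900 ÷ 231,000 = 74.8%, within 85% cap
Credit 774 → row 740+; LTV 74.8% → column 74.01–85%. Grid cell → 6.85%.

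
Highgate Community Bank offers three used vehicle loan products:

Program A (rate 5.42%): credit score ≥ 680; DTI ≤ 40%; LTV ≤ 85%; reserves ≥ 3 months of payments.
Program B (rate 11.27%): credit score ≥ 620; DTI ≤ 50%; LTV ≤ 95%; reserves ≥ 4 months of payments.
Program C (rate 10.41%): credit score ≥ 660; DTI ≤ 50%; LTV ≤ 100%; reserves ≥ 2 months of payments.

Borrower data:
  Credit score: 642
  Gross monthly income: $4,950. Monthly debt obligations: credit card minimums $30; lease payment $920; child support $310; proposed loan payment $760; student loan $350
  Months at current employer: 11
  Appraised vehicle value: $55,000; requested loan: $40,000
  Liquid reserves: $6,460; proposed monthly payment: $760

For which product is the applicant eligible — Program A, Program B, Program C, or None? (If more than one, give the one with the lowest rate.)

Program B

Total debts = (30 + 920 + 310 + 760 + 350) = 2,370; DTI = 2,370/4,950 = 47.9%.
LTV = 40,000/55,000 = 72.7%.
Reserves = 6,460/760 = 8.5 months.
Program A: score 642 < 680; DTI 47.9% > 40%; LTV 72.7% ≤ 85%; reserves 8.5 ≥ 3 mo → does not qualify.
Program B: score 642 ≥ 620; DTI 47.9% ≤ 50%; LTV 72.7% ≤ 95%; reserves 8.5 ≥ 4 mo → qualifies.
Program C: score 642 < 660; DTI 47.9% ≤ 50%; LTV 72.7% ≤ 100%; reserves 8.5 ≥ 2 mo → does not qualify.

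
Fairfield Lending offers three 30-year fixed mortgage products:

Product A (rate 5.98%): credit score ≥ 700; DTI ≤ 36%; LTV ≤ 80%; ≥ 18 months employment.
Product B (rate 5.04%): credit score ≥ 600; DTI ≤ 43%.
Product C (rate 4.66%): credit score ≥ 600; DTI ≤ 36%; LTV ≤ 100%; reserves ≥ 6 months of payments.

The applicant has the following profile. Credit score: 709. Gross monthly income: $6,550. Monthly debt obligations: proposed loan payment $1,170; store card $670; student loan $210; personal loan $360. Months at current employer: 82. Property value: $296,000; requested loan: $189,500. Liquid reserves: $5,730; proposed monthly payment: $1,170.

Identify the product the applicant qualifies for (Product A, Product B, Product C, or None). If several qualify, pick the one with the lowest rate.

Total debts = (1,170 + 670 + 210 + 360) = 2,410; DTI = 2,410/6,550 = 36.8%.
LTV = 189,500/296,000 = 64%.
Reserves = 5,730/1,170 = 4.9 months.
Product A: score 709 ≥ 700; DTI 36.8% > 36%; LTV 64% ≤ 80%; employment 82 ≥ 18 mo → does not qualify.
Product B: score 709 ≥ 600; DTI 36.8% ≤ 43% → qualifies.
Product C: score 709 ≥ 600; DTI 36.8% > 36%; LTV 64% ≤ 100%; reserves 4.9 < 6 mo → does not qualify.

Product B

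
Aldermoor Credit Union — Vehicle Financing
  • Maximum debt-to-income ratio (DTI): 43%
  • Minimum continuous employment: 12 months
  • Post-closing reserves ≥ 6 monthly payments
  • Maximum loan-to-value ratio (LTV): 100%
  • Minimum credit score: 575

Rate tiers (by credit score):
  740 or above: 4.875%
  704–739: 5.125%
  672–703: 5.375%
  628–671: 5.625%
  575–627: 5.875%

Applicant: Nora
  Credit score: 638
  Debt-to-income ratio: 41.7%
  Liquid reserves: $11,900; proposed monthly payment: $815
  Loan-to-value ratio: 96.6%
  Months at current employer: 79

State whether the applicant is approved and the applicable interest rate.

Credit score 638 ≥ 575 (meets minimum)
Liquid reserves cover 11,900/815 = 14.6 months — ≥ 6 required
LTV 96.6% — within 100%
DTI 41.7% is within the 43% limit
Employment 79 ≥ 12 months
All requirements met. Score 638 falls in the 628–671 tier → 5.625%.

Approved at 5.625%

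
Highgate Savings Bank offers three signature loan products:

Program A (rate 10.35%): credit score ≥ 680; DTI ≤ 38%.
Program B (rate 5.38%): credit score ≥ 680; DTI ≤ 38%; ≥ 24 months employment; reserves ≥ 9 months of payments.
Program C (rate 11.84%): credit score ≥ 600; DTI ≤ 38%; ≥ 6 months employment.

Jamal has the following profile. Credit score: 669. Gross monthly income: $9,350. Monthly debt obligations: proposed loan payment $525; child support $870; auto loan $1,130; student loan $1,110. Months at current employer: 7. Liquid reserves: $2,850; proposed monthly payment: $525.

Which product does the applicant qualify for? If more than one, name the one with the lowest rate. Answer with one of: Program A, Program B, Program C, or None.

Total debts = (525 + 870 + 1,130 + 1,110) = 3,635; DTI = 3,635/9,350 = 38.9%.
Reserves = 2,850/525 = 5.4 months.
Program A: score 669 < 680; DTI 38.9% > 38% → does not qualify.
Program B: score 669 < 680; DTI 38.9% > 38%; employment 7 < 24 mo; reserves 5.4 < 9 mo → does not qualify.
Program C: score 669 ≥ 600; DTI 38.9% > 38%; employment 7 ≥ 6 mo → does not qualify.

None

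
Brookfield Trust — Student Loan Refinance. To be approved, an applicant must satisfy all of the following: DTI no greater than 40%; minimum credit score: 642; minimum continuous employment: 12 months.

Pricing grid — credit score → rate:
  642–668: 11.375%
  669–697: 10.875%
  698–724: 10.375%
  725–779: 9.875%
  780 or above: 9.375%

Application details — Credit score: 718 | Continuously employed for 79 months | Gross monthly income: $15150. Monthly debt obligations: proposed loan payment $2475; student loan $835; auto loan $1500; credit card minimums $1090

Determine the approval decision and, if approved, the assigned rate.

Credit score 718 ≥ 642 (meets minimum)
Total monthly debts = (2,475 + 835 + 1,500 + 1,090) = 5,900. DTI = 5,900/15,150 = 38.9% ≤ 40%
Employment 79 ≥ 12 months
All requirements met. Score 718 falls in the 698–724 tier → 10.375%.

Approved at 10.375%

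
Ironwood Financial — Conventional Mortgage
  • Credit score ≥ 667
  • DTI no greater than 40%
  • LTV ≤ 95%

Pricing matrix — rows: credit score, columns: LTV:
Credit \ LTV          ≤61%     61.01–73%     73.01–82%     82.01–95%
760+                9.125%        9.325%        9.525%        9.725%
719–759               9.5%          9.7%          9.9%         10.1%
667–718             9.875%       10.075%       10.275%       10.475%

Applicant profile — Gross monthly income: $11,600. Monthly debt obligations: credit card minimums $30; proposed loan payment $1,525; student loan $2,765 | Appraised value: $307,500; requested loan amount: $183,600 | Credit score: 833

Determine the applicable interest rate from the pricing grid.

9.125%

Credit score 833 ≥ 667; Total monthly debts = (30 + 1,525 + 2,765) = 4,320. DTI = 4,320/11,600 = 37.2% ≤ 40%
LTV: 183,600 ÷ 307,500 = 59.7%, within 95% cap
Credit 833 → row 760+; LTV 59.7% → column ≤61%. Grid cell → 9.125%.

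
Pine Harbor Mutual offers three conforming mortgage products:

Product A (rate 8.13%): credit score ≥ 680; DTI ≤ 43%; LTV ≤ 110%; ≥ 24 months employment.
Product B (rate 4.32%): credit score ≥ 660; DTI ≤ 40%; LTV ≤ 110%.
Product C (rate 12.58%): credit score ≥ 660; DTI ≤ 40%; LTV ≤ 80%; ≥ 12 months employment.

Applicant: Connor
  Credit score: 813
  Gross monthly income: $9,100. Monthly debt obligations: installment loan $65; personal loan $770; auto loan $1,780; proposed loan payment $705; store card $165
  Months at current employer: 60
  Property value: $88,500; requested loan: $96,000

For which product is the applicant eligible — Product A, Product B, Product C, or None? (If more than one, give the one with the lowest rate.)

Product B

Total debts = (65 + 770 + 1,780 + 705 + 165) = 3,485; DTI = 3,485/9,100 = 38.3%.
LTV = 96,000/88,500 = 108.5%.
Product A: score 813 ≥ 680; DTI 38.3% ≤ 43%; LTV 108.5% ≤ 110%; employment 60 ≥ 24 mo → qualifies.
Product B: score 813 ≥ 660; DTI 38.3% ≤ 40%; LTV 108.5% ≤ 110% → qualifies.
Product C: score 813 ≥ 660; DTI 38.3% ≤ 40%; LTV 108.5% > 80%; employment 60 ≥ 12 mo → does not qualify.
Qualifying: Product A, Product B. Lowest rate is 4.32% → Product B.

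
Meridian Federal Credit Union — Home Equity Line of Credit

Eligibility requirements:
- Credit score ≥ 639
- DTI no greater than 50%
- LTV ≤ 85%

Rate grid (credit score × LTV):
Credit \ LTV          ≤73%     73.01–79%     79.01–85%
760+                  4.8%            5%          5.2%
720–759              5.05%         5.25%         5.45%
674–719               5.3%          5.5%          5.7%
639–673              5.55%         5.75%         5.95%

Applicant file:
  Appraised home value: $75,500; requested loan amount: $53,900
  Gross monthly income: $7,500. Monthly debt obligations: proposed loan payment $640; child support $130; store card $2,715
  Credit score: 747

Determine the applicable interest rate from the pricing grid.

5.05%

Credit score 747 ≥ 639; Total monthly debts = (640 + 130 + 2,715) = 3,485. DTI: 3,485 ÷ 7,500 = 46.5%, within the 50% cap
LTV = 53,900/75,500 = 71.4% ≤ 85%
Row: 747 falls in 720–759. Column: 71.4% falls in ≤73%. Rate = 5.05%.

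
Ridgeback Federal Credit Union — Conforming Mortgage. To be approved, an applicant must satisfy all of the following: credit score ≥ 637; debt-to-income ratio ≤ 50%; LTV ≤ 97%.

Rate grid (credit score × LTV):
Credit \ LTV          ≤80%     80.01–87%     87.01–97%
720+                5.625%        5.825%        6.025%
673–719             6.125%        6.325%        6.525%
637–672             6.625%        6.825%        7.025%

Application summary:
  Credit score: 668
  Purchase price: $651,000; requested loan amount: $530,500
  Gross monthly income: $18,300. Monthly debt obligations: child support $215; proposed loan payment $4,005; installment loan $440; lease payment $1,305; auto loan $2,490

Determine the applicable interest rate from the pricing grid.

Credit score 668 ≥ 637; Total monthly debts = (215 + 4,005 + 440 + 1,305 + 2,490) = 8,455. Debt-to-income = 8,455/18,300 = 46.2% — meets 50% limit
Loan-to-value = 530,500/651,000 = 81.5% — pass (97% max)
Row: 668 falls in 637–672. Column: 81.5% falls in 80.01–87%. Rate = 6.825%.

6.825%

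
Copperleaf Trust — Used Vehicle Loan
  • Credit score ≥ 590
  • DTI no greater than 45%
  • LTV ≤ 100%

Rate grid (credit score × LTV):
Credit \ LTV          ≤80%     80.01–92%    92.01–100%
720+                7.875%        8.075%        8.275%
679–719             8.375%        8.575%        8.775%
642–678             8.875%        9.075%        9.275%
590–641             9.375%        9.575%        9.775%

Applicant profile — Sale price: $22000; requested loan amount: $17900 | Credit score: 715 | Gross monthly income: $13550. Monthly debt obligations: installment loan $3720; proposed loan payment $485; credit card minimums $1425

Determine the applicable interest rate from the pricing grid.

Credit score 715 ≥ 590; Total monthly debts = (3,720 + 485 + 1,425) = 5,630. Debt-to-income = 5,630/13,550 = 41.5% — meets 45% limit
LTV: 17,900 ÷ 22,000 = 81.4%, within 100% cap
Score 715 is in the 679–719 band; LTV 81.4% is in the 80.01–92% band → 8.575%.

8.575%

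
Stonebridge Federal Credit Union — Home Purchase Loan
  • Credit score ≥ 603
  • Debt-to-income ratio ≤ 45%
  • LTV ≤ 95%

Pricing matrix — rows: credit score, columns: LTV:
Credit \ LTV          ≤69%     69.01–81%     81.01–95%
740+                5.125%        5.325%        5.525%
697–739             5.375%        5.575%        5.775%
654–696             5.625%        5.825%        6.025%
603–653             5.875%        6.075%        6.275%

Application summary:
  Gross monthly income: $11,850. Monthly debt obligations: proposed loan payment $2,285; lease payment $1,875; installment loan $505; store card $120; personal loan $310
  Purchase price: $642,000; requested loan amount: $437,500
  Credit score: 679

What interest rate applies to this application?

5.625%

Credit score 679 ≥ 603; Total monthly debts = (2,285 + 1,875 + 505 + 120 + 310) = 5,095. DTI: 5,095 ÷ 11,850 = 43%, within the 45% cap
Loan-to-value = 437,500/642,000 = 68.1% — pass (95% max)
Score 679 is in the 654–696 band; LTV 68.1% is in the ≤69% band → 5.625%.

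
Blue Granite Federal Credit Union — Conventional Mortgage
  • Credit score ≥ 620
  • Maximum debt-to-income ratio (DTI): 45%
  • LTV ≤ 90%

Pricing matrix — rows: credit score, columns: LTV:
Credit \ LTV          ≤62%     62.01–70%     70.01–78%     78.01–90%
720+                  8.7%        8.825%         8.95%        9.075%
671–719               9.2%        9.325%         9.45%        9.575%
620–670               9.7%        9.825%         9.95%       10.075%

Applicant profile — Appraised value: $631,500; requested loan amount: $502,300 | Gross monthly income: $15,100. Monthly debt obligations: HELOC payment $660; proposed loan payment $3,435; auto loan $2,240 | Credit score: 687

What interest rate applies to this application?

9.575%

Credit score 687 ≥ 620; Total monthly debts = (660 + 3,435 + 2,240) = 6,335. DTI: 6,335 ÷ 15,100 = 42%, within the 45% cap
LTV = 502,300/631,500 = 79.5% ≤ 90%
Credit 687 → row 671–719; LTV 79.5% → column 78.01–90%. Grid cell → 9.575%.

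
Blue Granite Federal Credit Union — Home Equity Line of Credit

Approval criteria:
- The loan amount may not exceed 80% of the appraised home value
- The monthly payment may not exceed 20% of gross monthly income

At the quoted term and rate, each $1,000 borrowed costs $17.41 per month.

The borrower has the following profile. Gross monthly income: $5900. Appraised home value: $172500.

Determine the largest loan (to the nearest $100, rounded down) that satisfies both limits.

Payment cap: 20% × $5,900 = $1,180/month.
At $17.41 per $1,000, that supports 1,180/17.41 × 1,000 ≈ $67,777 → $67,700.
LTV cap: 80% × $172,500 = $138,000 → $138,000.
Binding constraint: payment-to-income.

$67,700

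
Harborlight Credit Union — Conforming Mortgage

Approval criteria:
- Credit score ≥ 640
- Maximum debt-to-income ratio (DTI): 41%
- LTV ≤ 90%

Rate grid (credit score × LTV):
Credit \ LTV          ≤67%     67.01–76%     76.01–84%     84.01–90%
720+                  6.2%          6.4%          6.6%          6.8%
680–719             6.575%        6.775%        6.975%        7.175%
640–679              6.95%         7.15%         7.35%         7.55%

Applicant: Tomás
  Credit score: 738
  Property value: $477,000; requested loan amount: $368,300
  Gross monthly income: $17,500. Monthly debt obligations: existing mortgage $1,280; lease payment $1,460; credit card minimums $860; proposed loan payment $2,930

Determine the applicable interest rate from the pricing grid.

6.6%

Credit score 738 ≥ 640; Total monthly debts = (1,280 + 1,460 + 860 + 2,930) = 6,530. DTI: 6,530 ÷ 17,500 = 37.3%, within the 41% cap
Loan-to-value = 368,300/477,000 = 77.2% — pass (90% max)
Row: 738 falls in 720+. Column: 77.2% falls in 76.01–84%. Rate = 6.6%.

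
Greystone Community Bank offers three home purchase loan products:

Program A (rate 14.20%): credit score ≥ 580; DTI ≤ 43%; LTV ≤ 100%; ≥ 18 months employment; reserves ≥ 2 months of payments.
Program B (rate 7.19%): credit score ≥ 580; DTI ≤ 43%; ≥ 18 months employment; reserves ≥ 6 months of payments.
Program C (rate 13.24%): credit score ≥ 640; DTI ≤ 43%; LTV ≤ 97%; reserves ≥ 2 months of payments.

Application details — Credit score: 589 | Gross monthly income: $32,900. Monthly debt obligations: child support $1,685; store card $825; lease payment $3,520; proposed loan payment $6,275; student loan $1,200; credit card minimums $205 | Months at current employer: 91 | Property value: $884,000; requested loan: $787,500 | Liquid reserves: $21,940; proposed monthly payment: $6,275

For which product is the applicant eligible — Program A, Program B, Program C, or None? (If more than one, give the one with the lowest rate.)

Total debts = (1,685 + 825 + 3,520 + 6,275 + 1,200 + 205) = 13,710; DTI = 13,710/32,900 = 41.7%.
LTV = 787,500/884,000 = 89.1%.
Reserves = 21,940/6,275 = 3.5 months.
Program A: score 589 ≥ 580; DTI 41.7% ≤ 43%; LTV 89.1% ≤ 100%; employment 91 ≥ 18 mo; reserves 3.5 ≥ 2 mo → qualifies.
Program B: score 589 ≥ 580; DTI 41.7% ≤ 43%; employment 91 ≥ 18 mo; reserves 3.5 < 6 mo → does not qualify.
Program C: score 589 < 640; DTI 41.7% ≤ 43%; LTV 89.1% ≤ 97%; reserves 3.5 ≥ 2 mo → does not qualify.

Program A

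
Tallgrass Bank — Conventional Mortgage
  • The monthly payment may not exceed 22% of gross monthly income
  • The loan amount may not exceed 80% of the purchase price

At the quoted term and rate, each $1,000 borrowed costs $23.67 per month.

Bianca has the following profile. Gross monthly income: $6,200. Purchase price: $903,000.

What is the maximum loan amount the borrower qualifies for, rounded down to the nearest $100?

$57,600

Payment cap: 22% × $6,200 = $1,364/month.
At $23.67 per $1,000, that supports 1,364/23.67 × 1,000 ≈ $57,625 → $57,600.
LTV cap: 80% × $903,000 = $722,400 → $722,400.
Binding constraint: payment-to-income.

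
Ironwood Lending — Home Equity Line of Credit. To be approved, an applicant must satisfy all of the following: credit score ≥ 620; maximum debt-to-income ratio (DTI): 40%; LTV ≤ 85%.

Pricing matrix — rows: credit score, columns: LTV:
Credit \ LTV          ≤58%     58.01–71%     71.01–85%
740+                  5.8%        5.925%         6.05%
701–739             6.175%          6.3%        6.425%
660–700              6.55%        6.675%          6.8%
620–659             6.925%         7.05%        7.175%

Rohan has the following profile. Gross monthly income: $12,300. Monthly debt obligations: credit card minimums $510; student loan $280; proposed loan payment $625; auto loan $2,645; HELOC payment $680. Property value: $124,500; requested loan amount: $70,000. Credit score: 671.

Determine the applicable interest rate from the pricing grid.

Credit score 671 ≥ 620; Total monthly debts = (510 + 280 + 625 + 2,645 + 680) = 4,740. Debt-to-income = 4,740/12,300 = 38.5% — meets 40% limit
LTV = 70,000/124,500 = 56.2% ≤ 85%
Row: 671 falls in 660–700. Column: 56.2% falls in ≤58%. Rate = 6.55%.

6.55%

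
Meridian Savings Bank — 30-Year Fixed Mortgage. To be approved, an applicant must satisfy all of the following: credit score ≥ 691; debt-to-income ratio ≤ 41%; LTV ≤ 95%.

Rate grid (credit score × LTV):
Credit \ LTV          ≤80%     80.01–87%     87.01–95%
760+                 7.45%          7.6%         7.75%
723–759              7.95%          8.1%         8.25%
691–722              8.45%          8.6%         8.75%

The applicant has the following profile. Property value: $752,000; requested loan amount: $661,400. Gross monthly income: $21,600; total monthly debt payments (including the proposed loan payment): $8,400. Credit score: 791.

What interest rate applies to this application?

7.75%

Credit score 791 ≥ 691; DTI = 8,400/21,600 = 38.9% ≤ 41%
Loan-to-value = 661,400/752,000 = 88% — pass (95% max)
Score 791 is in the 760+ band; LTV 88% is in the 87.01–95% band → 7.75%.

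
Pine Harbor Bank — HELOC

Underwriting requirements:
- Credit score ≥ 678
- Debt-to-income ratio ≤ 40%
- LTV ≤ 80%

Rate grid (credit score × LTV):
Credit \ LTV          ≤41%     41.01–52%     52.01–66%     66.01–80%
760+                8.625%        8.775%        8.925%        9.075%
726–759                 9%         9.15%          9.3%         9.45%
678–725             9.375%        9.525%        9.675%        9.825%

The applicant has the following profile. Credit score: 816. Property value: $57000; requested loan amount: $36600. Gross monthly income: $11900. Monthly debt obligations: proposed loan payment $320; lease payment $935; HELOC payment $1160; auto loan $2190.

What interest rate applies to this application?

8.925%

Credit score 816 ≥ 678; Total monthly debts = (320 + 935 + 1,160 + 2,190) = 4,605. DTI = 4,605/11,900 = 38.7% ≤ 40%
Loan-to-value = 36,600/57,000 = 64.2% — pass (80% max)
Credit 816 → row 760+; LTV 64.2% → column 52.01–66%. Grid cell → 8.925%.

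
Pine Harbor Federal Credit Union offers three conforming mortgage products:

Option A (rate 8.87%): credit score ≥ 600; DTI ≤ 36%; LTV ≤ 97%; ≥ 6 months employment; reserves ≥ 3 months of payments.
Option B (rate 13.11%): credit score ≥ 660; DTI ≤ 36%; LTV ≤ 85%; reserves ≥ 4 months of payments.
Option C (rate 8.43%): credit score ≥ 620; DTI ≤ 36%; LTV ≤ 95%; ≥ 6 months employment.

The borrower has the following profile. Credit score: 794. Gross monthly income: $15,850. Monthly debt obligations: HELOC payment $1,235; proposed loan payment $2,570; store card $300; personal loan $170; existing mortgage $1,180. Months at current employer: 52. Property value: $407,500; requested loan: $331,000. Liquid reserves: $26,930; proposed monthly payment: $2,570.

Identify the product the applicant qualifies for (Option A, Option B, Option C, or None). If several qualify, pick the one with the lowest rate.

Option C

Total debts = (1,235 + 2,570 + 300 + 170 + 1,180) = 5,455; DTI = 5,455/15,850 = 34.4%.
LTV = 331,000/407,500 = 81.2%.
Reserves = 26,930/2,570 = 10.5 months.
Option A: score 794 ≥ 600; DTI 34.4% ≤ 36%; LTV 81.2% ≤ 97%; employment 52 ≥ 6 mo; reserves 10.5 ≥ 3 mo → qualifies.
Option B: score 794 ≥ 660; DTI 34.4% ≤ 36%; LTV 81.2% ≤ 85%; reserves 10.5 ≥ 4 mo → qualifies.
Option C: score 794 ≥ 620; DTI 34.4% ≤ 36%; LTV 81.2% ≤ 95%; employment 52 ≥ 6 mo → qualifies.
Qualifying: Option A, Option B, Option C. Lowest rate is 8.43% → Option C.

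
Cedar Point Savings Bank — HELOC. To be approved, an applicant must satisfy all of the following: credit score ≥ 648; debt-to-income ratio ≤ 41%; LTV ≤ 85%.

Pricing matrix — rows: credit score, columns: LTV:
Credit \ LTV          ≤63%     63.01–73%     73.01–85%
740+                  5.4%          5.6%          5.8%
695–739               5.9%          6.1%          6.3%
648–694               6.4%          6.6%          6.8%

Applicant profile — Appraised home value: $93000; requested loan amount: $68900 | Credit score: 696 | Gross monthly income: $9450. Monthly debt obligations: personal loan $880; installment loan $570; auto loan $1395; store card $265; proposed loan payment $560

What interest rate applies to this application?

Credit score 696 ≥ 648; Total monthly debts = (880 + 570 + 1,395 + 265 + 560) = 3,670. DTI: 3,670 ÷ 9,450 = 38.8%, within the 41% cap
LTV = 68,900/93,000 = 74.1% ≤ 85%
Row: 696 falls in 695–739. Column: 74.1% falls in 73.01–85%. Rate = 6.3%.

6.3%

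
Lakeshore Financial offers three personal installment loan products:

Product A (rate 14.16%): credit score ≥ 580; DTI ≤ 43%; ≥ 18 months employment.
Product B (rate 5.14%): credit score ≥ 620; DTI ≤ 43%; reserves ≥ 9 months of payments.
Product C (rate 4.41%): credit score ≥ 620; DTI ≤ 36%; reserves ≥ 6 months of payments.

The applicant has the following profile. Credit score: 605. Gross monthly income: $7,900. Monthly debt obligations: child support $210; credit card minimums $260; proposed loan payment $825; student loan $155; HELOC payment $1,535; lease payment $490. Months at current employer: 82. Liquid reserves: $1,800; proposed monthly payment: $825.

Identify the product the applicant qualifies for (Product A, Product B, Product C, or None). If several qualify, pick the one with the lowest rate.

None

Total debts = (210 + 260 + 825 + 155 + 1,535 + 490) = 3,475; DTI = 3,475/7,900 = 44%.
Reserves = 1,800/825 = 2.2 months.
Product A: score 605 ≥ 580; DTI 44% > 43%; employment 82 ≥ 18 mo → does not qualify.
Product B: score 605 < 620; DTI 44% > 43%; reserves 2.2 < 9 mo → does not qualify.
Product C: score 605 < 620; DTI 44% > 36%; reserves 2.2 < 6 mo → does not qualify.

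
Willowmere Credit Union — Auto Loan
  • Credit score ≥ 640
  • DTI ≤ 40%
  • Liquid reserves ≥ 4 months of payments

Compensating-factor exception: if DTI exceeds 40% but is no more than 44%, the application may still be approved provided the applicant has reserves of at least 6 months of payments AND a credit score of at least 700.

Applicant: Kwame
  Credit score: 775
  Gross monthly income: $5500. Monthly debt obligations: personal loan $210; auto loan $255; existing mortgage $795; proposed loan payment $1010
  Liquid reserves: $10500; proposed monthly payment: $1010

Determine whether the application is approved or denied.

Credit score 775 ≥ 640 (meets base)
Total debts = (210 + 255 + 795 + 1,010) = 2,270. DTI = 2,270/5,500 = 41.3% > 40% — standard DTI limit exceeded.
Reserves = 10,500/1,010 = 10.4 months ≥ 4
41.3% falls in the override range (40%–44%), so the compensating-factor test applies.
Override check — reserves: 10.4 mo (ok); score: 775 (ok).
Both override conditions satisfied; DTI exception granted.

Approved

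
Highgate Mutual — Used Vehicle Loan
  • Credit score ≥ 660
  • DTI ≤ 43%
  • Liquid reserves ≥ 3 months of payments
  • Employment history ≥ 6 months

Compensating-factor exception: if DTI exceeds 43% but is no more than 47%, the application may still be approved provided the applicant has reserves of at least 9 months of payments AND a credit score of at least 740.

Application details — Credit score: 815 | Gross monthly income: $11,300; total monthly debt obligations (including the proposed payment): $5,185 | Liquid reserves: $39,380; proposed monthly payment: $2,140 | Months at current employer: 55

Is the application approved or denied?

Approved

Credit score 815 ≥ 660 (meets base)
DTI = 5,185/11,300 = 45.9% > 43% — standard DTI limit exceeded.
Reserves: 39,380 ÷ 2,140 = 18.4 months (meets 3-month minimum)
Employment 55 ≥ 6 months
DTI 45.9% is within the 43%–47% exception band; checking compensating factors.
Reserves 18.4 ≥ 9 months; credit score 815 ≥ 740.
Both override conditions satisfied; DTI exception granted.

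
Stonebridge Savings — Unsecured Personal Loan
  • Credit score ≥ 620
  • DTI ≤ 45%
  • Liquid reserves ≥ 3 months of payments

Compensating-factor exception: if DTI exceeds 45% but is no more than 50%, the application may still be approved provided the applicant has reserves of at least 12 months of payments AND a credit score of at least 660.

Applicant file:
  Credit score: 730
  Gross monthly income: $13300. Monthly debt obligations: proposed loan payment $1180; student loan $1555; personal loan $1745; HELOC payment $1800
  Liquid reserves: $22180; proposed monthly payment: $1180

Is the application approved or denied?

Approved

Credit score 730 ≥ 620 (meets base)
Total debts = (1,180 + 1,555 + 1,745 + 1,800) = 6,280. DTI: 6,280 ÷ 13,300 = 47.2%, over the 45% base limit.
Reserves: 22,180 ÷ 1,180 = 18.8 months (meets 3-month minimum)
DTI 47.2% is within the 45%–50% exception band; checking compensating factors.
Reserves 18.8 ≥ 12 months; credit score 730 ≥ 660.
Both compensating conditions met → exception applies.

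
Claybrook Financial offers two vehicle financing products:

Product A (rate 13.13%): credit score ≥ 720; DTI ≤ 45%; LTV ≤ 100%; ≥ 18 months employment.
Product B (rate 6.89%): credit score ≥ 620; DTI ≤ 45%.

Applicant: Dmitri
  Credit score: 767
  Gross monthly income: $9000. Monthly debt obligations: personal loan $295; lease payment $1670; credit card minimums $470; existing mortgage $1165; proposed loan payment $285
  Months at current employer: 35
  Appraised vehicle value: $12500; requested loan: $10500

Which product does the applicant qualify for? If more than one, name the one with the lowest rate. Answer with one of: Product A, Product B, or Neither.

Total debts = (295 + 1,670 + 470 + 1,165 + 285) = 3,885; DTI = 3,885/9,000 = 43.2%.
LTV = 10,500/12,500 = 84%.
Product A: score 767 ≥ 720; DTI 43.2% ≤ 45%; LTV 84% ≤ 100%; employment 35 ≥ 18 mo → qualifies.
Product B: score 767 ≥ 620; DTI 43.2% ≤ 45% → qualifies.
Qualifying: Product A, Product B. Lowest rate is 6.89% → Product B.

Product B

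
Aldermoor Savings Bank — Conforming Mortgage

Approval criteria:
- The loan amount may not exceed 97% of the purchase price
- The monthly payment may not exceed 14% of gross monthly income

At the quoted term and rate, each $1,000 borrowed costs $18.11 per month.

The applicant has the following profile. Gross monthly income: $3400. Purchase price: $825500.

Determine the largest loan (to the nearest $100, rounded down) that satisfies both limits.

Payment cap: 14% × $3,400 = $476/month.
At $18.11 per $1,000, that supports 476/18.11 × 1,000 ≈ $26,283 → $26,200.
LTV cap: 97% × $825,500 = $800,735 → $800,700.
Binding constraint: payment-to-income.

$26,200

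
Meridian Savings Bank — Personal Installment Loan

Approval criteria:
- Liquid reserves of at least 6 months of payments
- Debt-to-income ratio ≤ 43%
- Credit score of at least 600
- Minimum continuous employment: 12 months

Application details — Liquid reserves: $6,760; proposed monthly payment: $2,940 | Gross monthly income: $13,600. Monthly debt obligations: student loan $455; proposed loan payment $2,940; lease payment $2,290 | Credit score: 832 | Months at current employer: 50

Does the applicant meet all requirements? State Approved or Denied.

Denied

Liquid reserves cover 6,760/2,940 = 2.3 months — < 6 required
Total monthly debts = (455 + 2,940 + 2,290) = 5,685. DTI: 5,685 ÷ 13,600 = 41.8%, within the 43% cap
Credit score 832 ≥ 600 (meets)
Employment 50 ≥ 12 months
Fails on reserves.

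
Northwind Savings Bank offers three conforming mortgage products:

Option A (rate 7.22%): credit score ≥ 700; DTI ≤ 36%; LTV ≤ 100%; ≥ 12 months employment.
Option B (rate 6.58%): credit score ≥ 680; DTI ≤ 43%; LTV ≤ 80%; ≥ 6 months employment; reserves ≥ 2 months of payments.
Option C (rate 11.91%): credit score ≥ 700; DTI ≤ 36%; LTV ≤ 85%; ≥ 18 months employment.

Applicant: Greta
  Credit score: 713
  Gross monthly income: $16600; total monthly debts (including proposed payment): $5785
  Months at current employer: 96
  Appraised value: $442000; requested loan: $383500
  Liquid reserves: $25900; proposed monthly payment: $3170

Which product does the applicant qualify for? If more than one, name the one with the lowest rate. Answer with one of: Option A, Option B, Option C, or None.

DTI = 5,785/16,600 = 34.8%.
LTV = 383,500/442,000 = 86.8%.
Reserves = 25,900/3,170 = 8.2 months.
Option A: score 713 ≥ 700; DTI 34.8% ≤ 36%; LTV 86.8% ≤ 100%; employment 96 ≥ 12 mo → qualifies.
Option B: score 713 ≥ 680; DTI 34.8% ≤ 43%; LTV 86.8% > 80%; employment 96 ≥ 6 mo; reserves 8.2 ≥ 2 mo → does not qualify.
Option C: score 713 ≥ 700; DTI 34.8% ≤ 36%; LTV 86.8% > 85%; employment 96 ≥ 18 mo → does not qualify.

Option A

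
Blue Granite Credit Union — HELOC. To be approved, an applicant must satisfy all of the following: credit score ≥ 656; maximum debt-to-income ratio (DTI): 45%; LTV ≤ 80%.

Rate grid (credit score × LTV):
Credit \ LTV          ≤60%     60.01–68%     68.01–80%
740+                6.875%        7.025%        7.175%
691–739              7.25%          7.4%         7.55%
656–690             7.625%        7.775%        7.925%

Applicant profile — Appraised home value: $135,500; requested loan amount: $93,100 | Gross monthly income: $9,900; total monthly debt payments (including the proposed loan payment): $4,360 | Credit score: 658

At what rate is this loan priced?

7.925%

Credit score 658 ≥ 656; DTI: 4,360 ÷ 9,900 = 44%, within the 45% cap
LTV: 93,100 ÷ 135,500 = 68.7%, within 80% cap
Credit 658 → row 656–690; LTV 68.7% → column 68.01–80%. Grid cell → 7.925%.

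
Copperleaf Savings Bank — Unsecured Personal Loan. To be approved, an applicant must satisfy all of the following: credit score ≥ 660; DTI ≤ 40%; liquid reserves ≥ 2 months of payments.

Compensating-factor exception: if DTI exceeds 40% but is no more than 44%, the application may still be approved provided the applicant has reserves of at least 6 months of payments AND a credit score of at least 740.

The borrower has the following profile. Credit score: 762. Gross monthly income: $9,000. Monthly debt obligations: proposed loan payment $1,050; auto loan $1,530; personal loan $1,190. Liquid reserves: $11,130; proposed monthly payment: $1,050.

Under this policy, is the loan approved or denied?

Credit score 762 ≥ 660 (meets base)
Total debts = (1,050 + 1,530 + 1,190) = 3,770. DTI = 3,770/9,000 = 41.9% > 40% — standard DTI limit exceeded.
Reserves = 11,130/1,050 = 10.6 months ≥ 2
DTI 41.9% is within the 40%–44% exception band; checking compensating factors.
Reserves 10.6 ≥ 6 months; credit score 762 ≥ 740.
Both compensating conditions met → exception applies.

Approved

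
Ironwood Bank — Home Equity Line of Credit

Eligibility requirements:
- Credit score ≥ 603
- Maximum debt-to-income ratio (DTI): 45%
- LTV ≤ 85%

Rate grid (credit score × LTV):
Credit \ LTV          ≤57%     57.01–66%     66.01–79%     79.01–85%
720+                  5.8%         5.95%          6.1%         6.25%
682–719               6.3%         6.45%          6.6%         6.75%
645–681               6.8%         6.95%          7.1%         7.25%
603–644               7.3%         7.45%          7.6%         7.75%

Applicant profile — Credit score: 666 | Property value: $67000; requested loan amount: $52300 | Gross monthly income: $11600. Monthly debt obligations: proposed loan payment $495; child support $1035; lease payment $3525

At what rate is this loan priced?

Credit score 666 ≥ 603; Total monthly debts = (495 + 1,035 + 3,525) = 5,055. DTI: 5,055 ÷ 11,600 = 43.6%, within the 45% cap
LTV = 52,300/67,000 = 78.1% ≤ 85%
Credit 666 → row 645–681; LTV 78.1% → column 66.01–79%. Grid cell → 7.1%.

7.1%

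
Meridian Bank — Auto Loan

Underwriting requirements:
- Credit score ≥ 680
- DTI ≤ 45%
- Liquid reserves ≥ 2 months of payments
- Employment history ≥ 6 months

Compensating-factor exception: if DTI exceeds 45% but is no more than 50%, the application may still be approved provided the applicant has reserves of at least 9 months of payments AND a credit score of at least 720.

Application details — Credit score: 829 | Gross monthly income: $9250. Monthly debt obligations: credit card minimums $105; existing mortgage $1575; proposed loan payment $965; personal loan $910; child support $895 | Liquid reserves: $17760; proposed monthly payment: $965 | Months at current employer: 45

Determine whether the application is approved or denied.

Approved

Credit score 829 ≥ 680 (meets base)
Total debts = (105 + 1,575 + 965 + 910 + 895) = 4,450. DTI: 4,450 ÷ 9,250 = 48.1%, over the 45% base limit.
Liquid reserves cover 17,760/965 = 18.4 months — ≥ 2 required
Employment 45 ≥ 6 months
DTI 48.1% is within the 45%–50% exception band; checking compensating factors.
Reserves 18.4 ≥ 9 months; credit score 829 ≥ 720.
Both override conditions satisfied; DTI exception granted.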